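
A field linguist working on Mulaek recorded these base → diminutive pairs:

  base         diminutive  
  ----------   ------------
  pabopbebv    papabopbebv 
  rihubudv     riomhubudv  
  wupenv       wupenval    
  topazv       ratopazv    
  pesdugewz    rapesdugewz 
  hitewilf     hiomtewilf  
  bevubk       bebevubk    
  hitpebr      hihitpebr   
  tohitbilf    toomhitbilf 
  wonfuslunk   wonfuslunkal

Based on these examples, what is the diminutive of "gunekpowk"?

"gunekpowk" has second-to-last letter 'w'. The one such stem in the data (pesdugewz → rapesdugewz) adds the prefix ra-, so the same rule applies.
The other patterns: stems whose second-to-last letter is 'b' repeat the first consonant+vowel as a prefix; stems whose second-to-last letter is 'd' or 'l' insert -om- after the first vowel; stems whose second-to-last letter is 'n' add -al.
So gunekpowk → ragunekpowk.

ragunekpowk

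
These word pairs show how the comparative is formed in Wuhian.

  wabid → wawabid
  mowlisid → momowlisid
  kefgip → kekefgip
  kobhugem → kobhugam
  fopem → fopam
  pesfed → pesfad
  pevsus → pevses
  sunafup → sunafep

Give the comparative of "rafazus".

"rafazus" has last vowel 'u'. The stems whose last vowel is 'u' (pevsus → pevses, sunafup → sunafep) change the last vowel to 'e'.
The other patterns: stems whose last vowel is 'i' repeat the first consonant+vowel as a prefix; stems whose last vowel is 'e' change the last vowel to 'a'.
So rafazus → rafazes.

rafazes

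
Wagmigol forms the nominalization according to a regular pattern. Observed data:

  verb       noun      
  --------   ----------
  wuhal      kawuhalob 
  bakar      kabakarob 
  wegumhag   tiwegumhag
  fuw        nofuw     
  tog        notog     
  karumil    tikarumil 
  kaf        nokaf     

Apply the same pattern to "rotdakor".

"rotdakor" has 3 vowels. The stems with 3 vowels (wegumhag → tiwegumhag, karumil → tikarumil) add the prefix ti-.
The other patterns: stems with 1 vowel add the prefix no-; stems with 2 vowels add ka- … -ob around the stem.
So rotdakor → tirotdakor.

tirotdakor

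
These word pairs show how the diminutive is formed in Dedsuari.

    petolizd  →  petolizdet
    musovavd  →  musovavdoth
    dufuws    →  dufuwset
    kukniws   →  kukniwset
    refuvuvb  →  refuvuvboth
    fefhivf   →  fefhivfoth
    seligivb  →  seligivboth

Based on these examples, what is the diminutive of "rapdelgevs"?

musovavd and petolizd both end in -d yet inflect differently (musovavdoth, petolizdet), so the final letter is not what conditions the rule; the second-to-last letter is.
"rapdelgevs" has second-to-last letter 'v'. The stems whose second-to-last letter is 'v' (refuvuvb → refuvuvboth, seligivb → seligivboth, musovavd → musovavdoth) add -oth.
So rapdelgevs → rapdelgevsoth.

rapdelgevsoth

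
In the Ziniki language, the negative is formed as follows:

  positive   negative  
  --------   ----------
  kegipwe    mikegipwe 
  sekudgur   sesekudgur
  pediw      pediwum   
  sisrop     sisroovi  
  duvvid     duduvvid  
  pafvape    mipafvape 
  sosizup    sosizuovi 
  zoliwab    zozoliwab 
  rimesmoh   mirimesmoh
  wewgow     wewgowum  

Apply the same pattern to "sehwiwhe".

rimesmoh and sisrop both have last vowel 'o' yet inflect differently (mirimesmoh, sisroovi), so the last vowel is not what conditions the rule; the final letter is.
"sehwiwhe" ends in -e. The stems ending in -e (kegipwe → mikegipwe, pafvape → mipafvape) add the prefix mi-.
The other patterns: stems ending in -p drop the final letter and add -ovi; stems ending in -w add -um; stems ending in -b, -d or -r repeat the first consonant+vowel as a prefix.
So sehwiwhe → misehwiwhe.

misehwiwhe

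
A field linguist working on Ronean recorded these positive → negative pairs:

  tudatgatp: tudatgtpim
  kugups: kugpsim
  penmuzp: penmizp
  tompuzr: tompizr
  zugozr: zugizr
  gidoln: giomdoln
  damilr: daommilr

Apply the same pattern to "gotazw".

gotizw

tudatgatp and penmuzp both end in -p yet inflect differently (tudatgtpim, penmizp), so the final letter is not what conditions the rule; the second-to-last letter is.
"gotazw" has second-to-last letter 'z'. The stems whose second-to-last letter is 'z' (penmuzp → penmizp, tompuzr → tompizr, zugozr → zugizr) change the last vowel to 'i'.
The other patterns: stems whose second-to-last letter is 'p' or 't' delete the last vowel and add -im; stems whose second-to-last letter is 'l' insert -om- after the first vowel.
So gotazw → gotizw.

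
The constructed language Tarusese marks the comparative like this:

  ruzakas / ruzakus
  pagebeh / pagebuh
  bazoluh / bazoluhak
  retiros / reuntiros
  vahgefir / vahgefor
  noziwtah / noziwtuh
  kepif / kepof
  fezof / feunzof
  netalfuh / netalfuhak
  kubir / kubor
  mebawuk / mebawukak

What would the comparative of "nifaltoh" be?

niunfaltoh

fezof and kepif both end in -f yet inflect differently (feunzof, kepof), so the final letter is not what conditions the rule; the last vowel is.
"nifaltoh" has last vowel 'o'. The stems whose last vowel is 'o' (fezof → feunzof, retiros → reuntiros) insert -un- after the first vowel.
The other patterns: stems whose last vowel is 'u' add -ak; stems whose last vowel is 'i' change the last vowel to 'o'; stems whose last vowel is 'a' or 'e' change the last vowel to 'u'.
So nifaltoh → niunfaltoh.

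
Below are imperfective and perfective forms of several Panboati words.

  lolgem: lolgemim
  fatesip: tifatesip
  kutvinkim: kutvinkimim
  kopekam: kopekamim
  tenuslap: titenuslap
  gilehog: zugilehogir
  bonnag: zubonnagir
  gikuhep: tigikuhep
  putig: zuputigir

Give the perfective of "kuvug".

zukuvugir

kopekam and tenuslap both have last vowel 'a' yet inflect differently (kopekamim, titenuslap), so the last vowel is not what conditions the rule; the final letter is.
"kuvug" ends in -g. The stems ending in -g (putig → zuputigir, gilehog → zugilehogir, bonnag → zubonnagir) add zu- … -ir around the stem.
The other patterns: stems ending in -m add -im; stems ending in -p add the prefix ti-.
So kuvug → zukuvugir.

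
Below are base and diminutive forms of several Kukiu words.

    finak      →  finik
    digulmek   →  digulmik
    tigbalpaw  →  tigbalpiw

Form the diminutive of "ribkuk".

Every pair shown (finak → finik, digulmek → digulmik, tigbalpaw → tigbalpiw) follows the same rule: change the last vowel to 'i'.
So ribkuk → ribkik.

ribkik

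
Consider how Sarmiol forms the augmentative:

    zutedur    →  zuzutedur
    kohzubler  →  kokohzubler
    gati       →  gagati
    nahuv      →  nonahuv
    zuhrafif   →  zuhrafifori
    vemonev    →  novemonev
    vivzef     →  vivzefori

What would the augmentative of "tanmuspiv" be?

"tanmuspiv" ends in -v. The stems ending in -v (nahuv → nonahuv, vemonev → novemonev) add the prefix no-.
The other patterns: stems ending in -f add -ori; stems ending in -i or -r repeat the first consonant+vowel as a prefix.
So tanmuspiv → notanmuspiv.

notanmuspiv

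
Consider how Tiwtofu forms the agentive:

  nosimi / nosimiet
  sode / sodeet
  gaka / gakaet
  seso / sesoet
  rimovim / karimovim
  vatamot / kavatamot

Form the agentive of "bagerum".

kabagerum

"bagerum" ends in a consonant. The stems ending in a consonant (rimovim → karimovim, vatamot → kavatamot) add the prefix ka-.
The other pattern: stems ending in a vowel add -et.
So bagerum → kabagerum.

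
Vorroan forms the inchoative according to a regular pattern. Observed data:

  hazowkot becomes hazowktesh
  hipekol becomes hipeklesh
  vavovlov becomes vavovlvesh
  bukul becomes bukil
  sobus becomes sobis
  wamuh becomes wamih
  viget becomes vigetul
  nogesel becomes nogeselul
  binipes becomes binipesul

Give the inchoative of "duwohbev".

duwohbevul

"duwohbev" has last vowel 'e'. The stems whose last vowel is 'e' (viget → vigetul, nogesel → nogeselul, binipes → binipesul) add -ul.
The other patterns: stems whose last vowel is 'o' delete the last vowel and add -esh; stems whose last vowel is 'u' change the last vowel to 'i'.
So duwohbev → duwohbevul.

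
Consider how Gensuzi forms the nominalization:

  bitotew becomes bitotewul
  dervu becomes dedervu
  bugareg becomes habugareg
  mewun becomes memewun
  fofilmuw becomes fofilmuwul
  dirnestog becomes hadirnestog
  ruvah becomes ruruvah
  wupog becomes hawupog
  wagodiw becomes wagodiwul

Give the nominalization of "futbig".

hafutbig

bitotew and bugareg both have last vowel 'e' yet inflect differently (bitotewul, habugareg), so the last vowel is not what conditions the rule; the final letter is.
"futbig" ends in -g. The stems ending in -g (wupog → hawupog, bugareg → habugareg, dirnestog → hadirnestog) add the prefix ha-.
So futbig → hafutbig.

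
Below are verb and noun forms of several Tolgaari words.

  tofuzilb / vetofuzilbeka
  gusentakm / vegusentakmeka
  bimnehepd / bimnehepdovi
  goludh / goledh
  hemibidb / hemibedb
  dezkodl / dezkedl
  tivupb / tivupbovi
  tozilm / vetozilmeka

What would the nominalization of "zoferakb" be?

vezoferakbeka

hemibidb and tivupb both end in -b yet inflect differently (hemibedb, tivupbovi), so the final letter is not what conditions the rule; the second-to-last letter is.
"zoferakb" has second-to-last letter 'k'. The one such stem in the data (gusentakm → vegusentakmeka) adds ve- … -eka around the stem, so the same rule applies.
The other patterns: stems whose second-to-last letter is 'd' change the last vowel to 'e'; stems whose second-to-last letter is 'p' add -ovi.
So zoferakb → vezoferakbeka.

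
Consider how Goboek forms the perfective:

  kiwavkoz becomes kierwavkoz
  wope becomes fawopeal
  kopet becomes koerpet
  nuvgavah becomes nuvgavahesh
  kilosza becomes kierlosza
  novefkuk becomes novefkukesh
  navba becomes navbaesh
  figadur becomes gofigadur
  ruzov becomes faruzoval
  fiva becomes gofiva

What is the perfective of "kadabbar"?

kilosza and navba both end in -a yet inflect differently (kierlosza, navbaesh), so the final letter is not what conditions the rule; the first letter is.
"kadabbar" begins with k-. The stems beginning with k- (kopet → koerpet, kilosza → kierlosza, kiwavkoz → kierwavkoz) insert -er- after the first vowel.
The other patterns: stems beginning with r- or w- add fa- … -al around the stem; stems beginning with n- add -esh; stems beginning with f- add the prefix go-.
So kadabbar → kaerdabbar.

kaerdabbar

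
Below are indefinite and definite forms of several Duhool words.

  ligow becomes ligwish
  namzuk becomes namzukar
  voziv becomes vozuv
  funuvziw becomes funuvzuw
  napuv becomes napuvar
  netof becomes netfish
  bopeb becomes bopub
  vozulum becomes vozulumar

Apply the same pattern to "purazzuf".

ligow and funuvziw both end in -w yet inflect differently (ligwish, funuvzuw), so the final letter is not what conditions the rule; the last vowel is.
"purazzuf" has last vowel 'u'. The stems whose last vowel is 'u' (vozulum → vozulumar, namzuk → namzukar, napuv → napuvar) add -ar.
So purazzuf → purazzufar.

purazzufar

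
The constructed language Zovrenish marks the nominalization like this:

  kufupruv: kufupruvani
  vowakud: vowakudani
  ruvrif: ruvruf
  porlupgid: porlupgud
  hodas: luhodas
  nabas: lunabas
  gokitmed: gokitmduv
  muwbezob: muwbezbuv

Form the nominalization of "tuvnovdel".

tuvnovdluv

vowakud and porlupgid both end in -d yet inflect differently (vowakudani, porlupgud), so the final letter is not what conditions the rule; the last vowel is.
"tuvnovdel" has last vowel 'e'. The one such stem in the data (gokitmed → gokitmduv) deletes the last vowel and adds -uv (as does muwbezob), so the same rule applies.
So tuvnovdel → tuvnovdluv.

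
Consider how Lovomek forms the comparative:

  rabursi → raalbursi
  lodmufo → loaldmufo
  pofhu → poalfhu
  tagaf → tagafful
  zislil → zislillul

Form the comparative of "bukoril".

rabursi and zislil both have last vowel 'i' yet inflect differently (raalbursi, zislillul), so the last vowel is not what conditions the rule; whether the stem ends in a vowel or a consonant is.
"bukoril" ends in a consonant. The stems ending in a consonant (tagaf → tagafful, zislil → zislillul) double the final consonant and add -ul.
The other pattern: stems ending in a vowel insert -al- after the first vowel.
So bukoril → bukorillul.

bukorillul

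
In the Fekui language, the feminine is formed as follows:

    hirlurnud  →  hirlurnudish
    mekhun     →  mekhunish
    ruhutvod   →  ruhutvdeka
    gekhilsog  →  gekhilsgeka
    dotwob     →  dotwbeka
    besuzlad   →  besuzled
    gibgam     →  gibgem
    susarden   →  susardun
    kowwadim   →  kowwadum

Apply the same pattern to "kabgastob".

hirlurnud and ruhutvod both end in -d yet inflect differently (hirlurnudish, ruhutvdeka), so the final letter is not what conditions the rule; the last vowel is.
"kabgastob" has last vowel 'o'. The stems whose last vowel is 'o' (ruhutvod → ruhutvdeka, gekhilsog → gekhilsgeka, dotwob → dotwbeka) delete the last vowel and add -eka.
The other patterns: stems whose last vowel is 'u' add -ish; stems whose last vowel is 'a' change the last vowel to 'e'; stems whose last vowel is 'e' or 'i' change the last vowel to 'u'.
So kabgastob → kabgastbeka.

kabgastbeka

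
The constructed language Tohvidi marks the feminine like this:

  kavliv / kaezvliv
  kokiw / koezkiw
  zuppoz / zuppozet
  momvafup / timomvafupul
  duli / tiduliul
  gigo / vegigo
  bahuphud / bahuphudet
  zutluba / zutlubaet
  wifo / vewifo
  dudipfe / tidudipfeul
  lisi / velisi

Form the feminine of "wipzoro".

"wipzoro" begins with w-. The one such stem in the data (wifo → vewifo) adds the prefix ve-, so the same rule applies.
The other patterns: stems beginning with b- or z- add -et; stems beginning with k- insert -ez- after the first vowel; stems beginning with d- or m- add ti- … -ul around the stem.
So wipzoro → vewipzoro.

vewipzoro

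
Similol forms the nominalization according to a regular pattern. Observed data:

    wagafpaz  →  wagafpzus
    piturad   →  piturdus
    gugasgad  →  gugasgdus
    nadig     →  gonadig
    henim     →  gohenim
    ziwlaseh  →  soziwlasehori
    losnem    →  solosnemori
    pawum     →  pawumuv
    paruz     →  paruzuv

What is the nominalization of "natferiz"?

henim and losnem both end in -m yet inflect differently (gohenim, solosnemori), so the final letter is not what conditions the rule; the last vowel is.
"natferiz" has last vowel 'i'. The stems whose last vowel is 'i' (nadig → gonadig, henim → gohenim) add the prefix go-.
So natferiz → gonatferiz.

gonatferiz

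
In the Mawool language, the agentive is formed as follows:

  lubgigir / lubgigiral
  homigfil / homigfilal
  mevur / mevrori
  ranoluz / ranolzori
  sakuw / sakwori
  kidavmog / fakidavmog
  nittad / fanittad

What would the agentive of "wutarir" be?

lubgigir and mevur both end in -r yet inflect differently (lubgigiral, mevrori), so the final letter is not what conditions the rule; the last vowel is.
"wutarir" has last vowel 'i'. The stems whose last vowel is 'i' (lubgigir → lubgigiral, homigfil → homigfilal) add -al.
The other patterns: stems whose last vowel is 'u' delete the last vowel and add -ori; stems whose last vowel is 'a' or 'o' add the prefix fa-.
So wutarir → wutariral.

wutariral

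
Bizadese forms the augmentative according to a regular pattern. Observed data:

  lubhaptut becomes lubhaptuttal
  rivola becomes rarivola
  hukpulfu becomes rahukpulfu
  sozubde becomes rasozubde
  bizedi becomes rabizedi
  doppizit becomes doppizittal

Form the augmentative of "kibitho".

"kibitho" ends in a vowel. The stems ending in a vowel (hukpulfu → rahukpulfu, sozubde → rasozubde, rivola → rarivola) add the prefix ra-.
The other pattern: stems ending in a consonant double the final consonant and add -al.
So kibitho → rakibitho.

rakibitho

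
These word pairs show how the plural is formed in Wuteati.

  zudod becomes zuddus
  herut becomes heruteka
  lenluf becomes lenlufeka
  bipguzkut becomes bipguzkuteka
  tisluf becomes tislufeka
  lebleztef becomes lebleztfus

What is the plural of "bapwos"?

lenluf and lebleztef both end in -f yet inflect differently (lenlufeka, lebleztfus), so the final letter is not what conditions the rule; the last vowel is.
"bapwos" has last vowel 'o'. The one such stem in the data (zudod → zuddus) deletes the last vowel and adds -us (as does lebleztef), so the same rule applies.
So bapwos → bapwsus.

bapwsus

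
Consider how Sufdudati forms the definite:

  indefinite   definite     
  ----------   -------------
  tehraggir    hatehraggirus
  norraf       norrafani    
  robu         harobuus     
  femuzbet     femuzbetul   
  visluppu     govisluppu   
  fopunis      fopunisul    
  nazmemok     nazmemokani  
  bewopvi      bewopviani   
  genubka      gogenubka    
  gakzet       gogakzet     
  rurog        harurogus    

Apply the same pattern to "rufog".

harufogus

femuzbet and gakzet both end in -t yet inflect differently (femuzbetul, gogakzet), so the final letter is not what conditions the rule; the first letter is.
"rufog" begins with r-. The stems beginning with r- (rurog → harurogus, robu → harobuus) add ha- … -us around the stem.
So rufog → harufogus.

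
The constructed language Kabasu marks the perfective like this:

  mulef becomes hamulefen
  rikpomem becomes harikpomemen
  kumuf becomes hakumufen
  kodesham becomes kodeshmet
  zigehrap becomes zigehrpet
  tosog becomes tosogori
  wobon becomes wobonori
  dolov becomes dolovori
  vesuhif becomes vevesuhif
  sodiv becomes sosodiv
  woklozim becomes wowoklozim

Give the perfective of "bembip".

bebembip

rikpomem and kodesham both end in -m yet inflect differently (harikpomemen, kodeshmet), so the final letter is not what conditions the rule; the last vowel is.
"bembip" has last vowel 'i'. The stems whose last vowel is 'i' (vesuhif → vevesuhif, sodiv → sosodiv, woklozim → wowoklozim) repeat the first consonant+vowel as a prefix.
The other patterns: stems whose last vowel is 'e' or 'u' add ha- … -en around the stem; stems whose last vowel is 'a' delete the last vowel and add -et; stems whose last vowel is 'o' add -ori.
So bembip → bebembip.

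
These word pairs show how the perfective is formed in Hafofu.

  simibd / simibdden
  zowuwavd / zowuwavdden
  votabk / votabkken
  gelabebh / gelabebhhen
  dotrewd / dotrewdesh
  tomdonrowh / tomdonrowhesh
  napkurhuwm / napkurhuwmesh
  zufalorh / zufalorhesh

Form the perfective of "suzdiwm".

suzdiwmesh

simibd and dotrewd both end in -d yet inflect differently (simibdden, dotrewdesh), so the final letter is not what conditions the rule; the second-to-last letter is.
"suzdiwm" has second-to-last letter 'w'. The stems whose second-to-last letter is 'w' (dotrewd → dotrewdesh, tomdonrowh → tomdonrowhesh, napkurhuwm → napkurhuwmesh) add -esh.
The other pattern: stems whose second-to-last letter is 'b' or 'v' double the final consonant and add -en.
So suzdiwm → suzdiwmesh.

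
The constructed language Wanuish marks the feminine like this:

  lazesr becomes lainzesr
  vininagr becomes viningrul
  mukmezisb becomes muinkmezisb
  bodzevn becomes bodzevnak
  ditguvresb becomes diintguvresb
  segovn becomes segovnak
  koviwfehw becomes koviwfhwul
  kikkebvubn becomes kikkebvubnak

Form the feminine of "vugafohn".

lazesr and vininagr both end in -r yet inflect differently (lainzesr, viningrul), so the final letter is not what conditions the rule; the second-to-last letter is.
"vugafohn" has second-to-last letter 'h'. The one such stem in the data (koviwfehw → koviwfhwul) deletes the last vowel and adds -ul (as does vininagr), so the same rule applies.
The other patterns: stems whose second-to-last letter is 'b' or 'v' add -ak; stems whose second-to-last letter is 's' insert -in- after the first vowel.
So vugafohn → vugafhnul.

vugafhnul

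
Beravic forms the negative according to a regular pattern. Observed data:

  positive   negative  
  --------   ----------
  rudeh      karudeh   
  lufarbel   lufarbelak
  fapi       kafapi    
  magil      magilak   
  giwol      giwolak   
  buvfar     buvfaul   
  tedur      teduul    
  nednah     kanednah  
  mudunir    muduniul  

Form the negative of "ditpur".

ditpuul

magil and mudunir both have last vowel 'i' yet inflect differently (magilak, muduniul), so the last vowel is not what conditions the rule; the final letter is.
"ditpur" ends in -r. The stems ending in -r (mudunir → muduniul, tedur → teduul, buvfar → buvfaul) drop the final letter and add -ul.
The other patterns: stems ending in -l add -ak; stems ending in -h or -i add the prefix ka-.
So ditpur → ditpuul.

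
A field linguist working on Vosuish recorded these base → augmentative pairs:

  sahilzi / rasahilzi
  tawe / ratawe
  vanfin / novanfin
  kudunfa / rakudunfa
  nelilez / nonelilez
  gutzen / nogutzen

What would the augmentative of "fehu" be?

gutzen and tawe both have last vowel 'e' yet inflect differently (nogutzen, ratawe), so the last vowel is not what conditions the rule; whether the stem ends in a vowel or a consonant is.
"fehu" ends in a vowel. The stems ending in a vowel (tawe → ratawe, kudunfa → rakudunfa, sahilzi → rasahilzi) add the prefix ra-.
The other pattern: stems ending in a consonant add the prefix no-.
So fehu → rafehu.

rafehu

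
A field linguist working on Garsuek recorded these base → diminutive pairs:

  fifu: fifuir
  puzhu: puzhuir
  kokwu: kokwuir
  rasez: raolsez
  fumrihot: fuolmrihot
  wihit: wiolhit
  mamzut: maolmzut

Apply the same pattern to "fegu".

feguir

fifu and mamzut both have last vowel 'u' yet inflect differently (fifuir, maolmzut), so the last vowel is not what conditions the rule; the final letter is.
"fegu" ends in -u. The stems ending in -u (fifu → fifuir, puzhu → puzhuir, kokwu → kokwuir) add -ir.
So fegu → feguir.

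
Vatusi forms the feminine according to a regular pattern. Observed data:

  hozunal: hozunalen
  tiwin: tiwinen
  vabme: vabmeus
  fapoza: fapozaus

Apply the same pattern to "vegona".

hozunal and fapoza both have last vowel 'a' yet inflect differently (hozunalen, fapozaus), so the last vowel is not what conditions the rule; whether the stem ends in a vowel or a consonant is.
"vegona" ends in a vowel. The stems ending in a vowel (vabme → vabmeus, fapoza → fapozaus) add -us.
So vegona → vegonaus.

vegonaus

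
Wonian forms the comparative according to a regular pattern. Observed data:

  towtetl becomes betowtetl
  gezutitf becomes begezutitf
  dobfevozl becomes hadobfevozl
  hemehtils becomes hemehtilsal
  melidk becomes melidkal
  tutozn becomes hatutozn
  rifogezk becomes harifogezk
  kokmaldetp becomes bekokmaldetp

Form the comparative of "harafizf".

haharafizf

dobfevozl and towtetl both end in -l yet inflect differently (hadobfevozl, betowtetl), so the final letter is not what conditions the rule; the second-to-last letter is.
"harafizf" has second-to-last letter 'z'. The stems whose second-to-last letter is 'z' (tutozn → hatutozn, dobfevozl → hadobfevozl, rifogezk → harifogezk) add the prefix ha-.
So harafizf → haharafizf.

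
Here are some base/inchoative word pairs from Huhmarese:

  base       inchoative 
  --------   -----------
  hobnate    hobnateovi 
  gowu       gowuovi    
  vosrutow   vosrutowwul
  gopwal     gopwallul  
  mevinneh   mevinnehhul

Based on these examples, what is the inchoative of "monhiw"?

monhiwwul

hobnate and mevinneh both have last vowel 'e' yet inflect differently (hobnateovi, mevinnehhul), so the last vowel is not what conditions the rule; whether the stem ends in a vowel or a consonant is.
"monhiw" ends in a consonant. The stems ending in a consonant (vosrutow → vosrutowwul, gopwal → gopwallul, mevinneh → mevinnehhul) double the final consonant and add -ul.
The other pattern: stems ending in a vowel add -ovi.
So monhiw → monhiwwul.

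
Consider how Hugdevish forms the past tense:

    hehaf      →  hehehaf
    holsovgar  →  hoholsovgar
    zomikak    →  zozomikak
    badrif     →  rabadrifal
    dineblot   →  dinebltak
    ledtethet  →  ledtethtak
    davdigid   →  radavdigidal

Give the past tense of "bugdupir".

rabugdupiral

"bugdupir" has last vowel 'i'. The stems whose last vowel is 'i' (davdigid → radavdigidal, badrif → rabadrifal) add ra- … -al around the stem.
The other patterns: stems whose last vowel is 'a' repeat the first consonant+vowel as a prefix; stems whose last vowel is 'e' or 'o' delete the last vowel and add -ak.
So bugdupir → rabugdupiral.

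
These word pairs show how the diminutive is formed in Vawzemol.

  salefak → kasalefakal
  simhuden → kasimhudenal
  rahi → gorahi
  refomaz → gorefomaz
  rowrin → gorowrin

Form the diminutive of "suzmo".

kasuzmoal

"suzmo" begins with s-. The stems beginning with s- (salefak → kasalefakal, simhuden → kasimhudenal) add ka- … -al around the stem.
The other pattern: stems beginning with r- add the prefix go-.
So suzmo → kasuzmoal.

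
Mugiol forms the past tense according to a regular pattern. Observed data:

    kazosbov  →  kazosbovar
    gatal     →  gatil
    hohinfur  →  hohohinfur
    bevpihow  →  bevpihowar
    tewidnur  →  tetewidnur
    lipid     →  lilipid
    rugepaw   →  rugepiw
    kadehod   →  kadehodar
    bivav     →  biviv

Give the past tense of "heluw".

heheluw

"heluw" has last vowel 'u'. The stems whose last vowel is 'u' (hohinfur → hohohinfur, tewidnur → tetewidnur) repeat the first consonant+vowel as a prefix.
The other patterns: stems whose last vowel is 'o' add -ar; stems whose last vowel is 'a' change the last vowel to 'i'.
So heluw → heheluw.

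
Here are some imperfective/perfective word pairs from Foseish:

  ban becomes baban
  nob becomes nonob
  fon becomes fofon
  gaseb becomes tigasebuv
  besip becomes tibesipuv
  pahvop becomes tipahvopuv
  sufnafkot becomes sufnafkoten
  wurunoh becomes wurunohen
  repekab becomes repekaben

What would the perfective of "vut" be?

vuvut

"vut" has 1 vowel. The stems with 1 vowel (ban → baban, nob → nonob, fon → fofon) repeat the first consonant+vowel as a prefix.
So vut → vuvut.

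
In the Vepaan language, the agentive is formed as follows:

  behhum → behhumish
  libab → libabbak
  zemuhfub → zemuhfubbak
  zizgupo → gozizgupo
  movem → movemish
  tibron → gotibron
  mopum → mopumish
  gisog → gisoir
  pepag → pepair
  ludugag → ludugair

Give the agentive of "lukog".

"lukog" ends in -g. The stems ending in -g (ludugag → ludugair, pepag → pepair, gisog → gisoir) drop the final letter and add -ir.
The other patterns: stems ending in -b double the final consonant and add -ak; stems ending in -m add -ish; stems ending in -n or -o add the prefix go-.
So lukog → lukoir.

lukoir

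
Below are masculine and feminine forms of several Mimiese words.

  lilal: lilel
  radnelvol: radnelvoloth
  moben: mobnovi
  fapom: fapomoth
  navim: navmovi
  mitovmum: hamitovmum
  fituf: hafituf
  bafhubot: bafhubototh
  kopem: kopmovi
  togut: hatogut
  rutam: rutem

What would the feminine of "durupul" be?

mitovmum and rutam both end in -m yet inflect differently (hamitovmum, rutem), so the final letter is not what conditions the rule; the last vowel is.
"durupul" has last vowel 'u'. The stems whose last vowel is 'u' (mitovmum → hamitovmum, fituf → hafituf, togut → hatogut) add the prefix ha-.
So durupul → hadurupul.

hadurupul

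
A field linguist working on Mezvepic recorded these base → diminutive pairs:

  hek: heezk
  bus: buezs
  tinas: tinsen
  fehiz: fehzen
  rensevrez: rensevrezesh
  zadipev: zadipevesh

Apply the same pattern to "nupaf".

nupfen

"nupaf" has 2 vowels. The stems with 2 vowels (tinas → tinsen, fehiz → fehzen) delete the last vowel and add -en.
So nupaf → nupfen.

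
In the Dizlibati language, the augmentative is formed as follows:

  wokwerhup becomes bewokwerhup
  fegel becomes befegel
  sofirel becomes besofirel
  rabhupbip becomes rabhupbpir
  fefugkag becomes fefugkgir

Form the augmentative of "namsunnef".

wokwerhup and rabhupbip both end in -p yet inflect differently (bewokwerhup, rabhupbpir), so the final letter is not what conditions the rule; the last vowel is.
"namsunnef" has last vowel 'e'. The stems whose last vowel is 'e' (fegel → befegel, sofirel → besofirel) add the prefix be-.
The other pattern: stems whose last vowel is 'a' or 'i' delete the last vowel and add -ir.
So namsunnef → benamsunnef.

benamsunnef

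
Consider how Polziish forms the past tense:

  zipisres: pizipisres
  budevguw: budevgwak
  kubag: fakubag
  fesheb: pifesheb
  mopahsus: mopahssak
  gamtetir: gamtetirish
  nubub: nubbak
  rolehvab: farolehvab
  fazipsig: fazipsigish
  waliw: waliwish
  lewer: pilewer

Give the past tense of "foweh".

zipisres and mopahsus both end in -s yet inflect differently (pizipisres, mopahssak), so the final letter is not what conditions the rule; the last vowel is.
"foweh" has last vowel 'e'. The stems whose last vowel is 'e' (fesheb → pifesheb, zipisres → pizipisres, lewer → pilewer) add the prefix pi-.
So foweh → pifoweh.

pifoweh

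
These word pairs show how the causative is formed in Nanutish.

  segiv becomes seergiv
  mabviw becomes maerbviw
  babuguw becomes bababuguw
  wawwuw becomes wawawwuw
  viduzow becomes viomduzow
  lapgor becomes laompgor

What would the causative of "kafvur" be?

kakafvur

mabviw and babuguw both end in -w yet inflect differently (maerbviw, bababuguw), so the final letter is not what conditions the rule; the last vowel is.
"kafvur" has last vowel 'u'. The stems whose last vowel is 'u' (babuguw → bababuguw, wawwuw → wawawwuw) repeat the first consonant+vowel as a prefix.
So kafvur → kakafvur.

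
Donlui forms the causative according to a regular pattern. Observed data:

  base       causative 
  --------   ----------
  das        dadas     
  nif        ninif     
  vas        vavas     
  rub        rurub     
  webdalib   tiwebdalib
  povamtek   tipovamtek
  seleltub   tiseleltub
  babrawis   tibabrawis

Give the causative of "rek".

rerek

rub and webdalib both end in -b yet inflect differently (rurub, tiwebdalib), so the final letter is not what conditions the rule; the number of vowels is.
"rek" has 1 vowel. The stems with 1 vowel (das → dadas, nif → ninif, vas → vavas) repeat the first consonant+vowel as a prefix.
So rek → rerek.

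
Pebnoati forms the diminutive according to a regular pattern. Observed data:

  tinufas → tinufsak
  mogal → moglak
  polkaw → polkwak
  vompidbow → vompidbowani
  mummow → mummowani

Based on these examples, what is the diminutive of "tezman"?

polkaw and vompidbow both end in -w yet inflect differently (polkwak, vompidbowani), so the final letter is not what conditions the rule; the last vowel is.
"tezman" has last vowel 'a'. The stems whose last vowel is 'a' (tinufas → tinufsak, mogal → moglak, polkaw → polkwak) delete the last vowel and add -ak.
The other pattern: stems whose last vowel is 'o' add -ani.
So tezman → tezmnak.

tezmnak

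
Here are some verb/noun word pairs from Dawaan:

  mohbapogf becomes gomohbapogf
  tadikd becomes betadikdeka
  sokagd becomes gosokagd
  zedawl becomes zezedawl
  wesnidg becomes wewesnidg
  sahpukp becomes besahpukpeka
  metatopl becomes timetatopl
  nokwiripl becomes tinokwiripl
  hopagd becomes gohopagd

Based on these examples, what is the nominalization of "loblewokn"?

beloblewokneka

"loblewokn" has second-to-last letter 'k'. The stems whose second-to-last letter is 'k' (tadikd → betadikdeka, sahpukp → besahpukpeka) add be- … -eka around the stem.
The other patterns: stems whose second-to-last letter is 'p' add the prefix ti-; stems whose second-to-last letter is 'g' add the prefix go-; stems whose second-to-last letter is 'd' or 'w' repeat the first consonant+vowel as a prefix.
So loblewokn → beloblewokneka.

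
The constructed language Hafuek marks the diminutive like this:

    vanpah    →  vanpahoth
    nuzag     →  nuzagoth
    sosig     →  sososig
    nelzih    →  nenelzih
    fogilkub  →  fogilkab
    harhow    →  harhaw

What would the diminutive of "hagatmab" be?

"hagatmab" has last vowel 'a'. The stems whose last vowel is 'a' (vanpah → vanpahoth, nuzag → nuzagoth) add -oth.
The other patterns: stems whose last vowel is 'i' repeat the first consonant+vowel as a prefix; stems whose last vowel is 'o' or 'u' change the last vowel to 'a'.
So hagatmab → hagatmaboth.

hagatmaboth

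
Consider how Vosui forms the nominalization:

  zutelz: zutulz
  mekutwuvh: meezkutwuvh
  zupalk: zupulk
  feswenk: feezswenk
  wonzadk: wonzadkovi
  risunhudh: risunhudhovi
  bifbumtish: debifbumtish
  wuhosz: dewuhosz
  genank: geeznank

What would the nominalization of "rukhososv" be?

derukhososv

wonzadk and zupalk both end in -k yet inflect differently (wonzadkovi, zupulk), so the final letter is not what conditions the rule; the second-to-last letter is.
"rukhososv" has second-to-last letter 's'. The stems whose second-to-last letter is 's' (bifbumtish → debifbumtish, wuhosz → dewuhosz) add the prefix de-.
The other patterns: stems whose second-to-last letter is 'd' add -ovi; stems whose second-to-last letter is 'l' change the last vowel to 'u'; stems whose second-to-last letter is 'n' or 'v' insert -ez- after the first vowel.
So rukhososv → derukhososv.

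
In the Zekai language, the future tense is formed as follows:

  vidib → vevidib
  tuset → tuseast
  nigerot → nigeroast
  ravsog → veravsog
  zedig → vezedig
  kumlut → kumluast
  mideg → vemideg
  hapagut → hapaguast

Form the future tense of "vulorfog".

nigerot and ravsog both have last vowel 'o' yet inflect differently (nigeroast, veravsog), so the last vowel is not what conditions the rule; the final letter is.
"vulorfog" ends in -g. The stems ending in -g (ravsog → veravsog, mideg → vemideg, zedig → vezedig) add the prefix ve-.
So vulorfog → vevulorfog.

vevulorfog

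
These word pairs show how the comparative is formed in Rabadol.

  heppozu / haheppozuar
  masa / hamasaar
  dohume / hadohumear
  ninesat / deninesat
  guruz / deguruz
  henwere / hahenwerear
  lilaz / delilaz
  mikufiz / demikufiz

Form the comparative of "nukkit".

"nukkit" ends in a consonant. The stems ending in a consonant (lilaz → delilaz, ninesat → deninesat, guruz → deguruz) add the prefix de-.
The other pattern: stems ending in a vowel add ha- … -ar around the stem.
So nukkit → denukkit.

denukkit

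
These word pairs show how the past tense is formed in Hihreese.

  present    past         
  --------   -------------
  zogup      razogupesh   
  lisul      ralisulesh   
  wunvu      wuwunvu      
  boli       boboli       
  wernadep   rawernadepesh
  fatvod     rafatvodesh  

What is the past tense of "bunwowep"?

zogup and wunvu both have last vowel 'u' yet inflect differently (razogupesh, wuwunvu), so the last vowel is not what conditions the rule; whether the stem ends in a vowel or a consonant is.
"bunwowep" ends in a consonant. The stems ending in a consonant (wernadep → rawernadepesh, zogup → razogupesh, fatvod → rafatvodesh) add ra- … -esh around the stem.
The other pattern: stems ending in a vowel repeat the first consonant+vowel as a prefix.
So bunwowep → rabunwowepesh.

rabunwowepesh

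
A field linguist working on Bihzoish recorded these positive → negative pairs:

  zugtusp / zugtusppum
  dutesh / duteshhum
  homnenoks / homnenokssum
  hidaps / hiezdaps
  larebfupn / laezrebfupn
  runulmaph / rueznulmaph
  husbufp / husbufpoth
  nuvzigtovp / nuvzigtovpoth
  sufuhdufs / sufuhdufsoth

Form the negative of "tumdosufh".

tumdosufhoth

homnenoks and hidaps both end in -s yet inflect differently (homnenokssum, hiezdaps), so the final letter is not what conditions the rule; the second-to-last letter is.
"tumdosufh" has second-to-last letter 'f'. The stems whose second-to-last letter is 'f' (husbufp → husbufpoth, sufuhdufs → sufuhdufsoth) add -oth.
So tumdosufh → tumdosufhoth.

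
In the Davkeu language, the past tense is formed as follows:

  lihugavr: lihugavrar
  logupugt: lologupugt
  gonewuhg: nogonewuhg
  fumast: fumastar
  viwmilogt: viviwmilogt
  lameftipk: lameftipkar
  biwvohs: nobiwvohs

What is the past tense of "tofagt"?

viwmilogt and fumast both end in -t yet inflect differently (viviwmilogt, fumastar), so the final letter is not what conditions the rule; the second-to-last letter is.
"tofagt" has second-to-last letter 'g'. The stems whose second-to-last letter is 'g' (viwmilogt → viviwmilogt, logupugt → lologupugt) repeat the first consonant+vowel as a prefix.
So tofagt → totofagt.

totofagt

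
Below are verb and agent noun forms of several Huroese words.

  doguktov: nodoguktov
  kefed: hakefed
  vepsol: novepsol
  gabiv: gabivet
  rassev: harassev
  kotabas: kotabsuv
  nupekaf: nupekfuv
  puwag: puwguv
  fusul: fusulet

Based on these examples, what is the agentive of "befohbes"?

gabiv and doguktov both end in -v yet inflect differently (gabivet, nodoguktov), so the final letter is not what conditions the rule; the last vowel is.
"befohbes" has last vowel 'e'. The stems whose last vowel is 'e' (kefed → hakefed, rassev → harassev) add the prefix ha-.
So befohbes → habefohbes.

habefohbes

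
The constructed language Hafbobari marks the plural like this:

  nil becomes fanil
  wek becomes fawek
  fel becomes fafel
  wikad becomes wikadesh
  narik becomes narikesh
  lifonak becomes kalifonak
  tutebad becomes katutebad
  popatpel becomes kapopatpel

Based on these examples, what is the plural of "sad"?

fasad

wek and narik both end in -k yet inflect differently (fawek, narikesh), so the final letter is not what conditions the rule; the number of vowels is.
"sad" has 1 vowel. The stems with 1 vowel (nil → fanil, wek → fawek, fel → fafel) add the prefix fa-.
The other patterns: stems with 2 vowels add -esh; stems with 3 vowels add the prefix ka-.
So sad → fasad.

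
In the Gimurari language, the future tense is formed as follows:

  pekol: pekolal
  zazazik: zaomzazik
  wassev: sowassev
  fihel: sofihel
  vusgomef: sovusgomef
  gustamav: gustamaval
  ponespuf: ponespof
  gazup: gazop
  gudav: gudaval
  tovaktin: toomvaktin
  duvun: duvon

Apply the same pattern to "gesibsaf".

tovaktin and duvun both end in -n yet inflect differently (toomvaktin, duvon), so the final letter is not what conditions the rule; the last vowel is.
"gesibsaf" has last vowel 'a'. The stems whose last vowel is 'a' (gudav → gudaval, gustamav → gustamaval) add -al.
The other patterns: stems whose last vowel is 'i' insert -om- after the first vowel; stems whose last vowel is 'e' add the prefix so-; stems whose last vowel is 'u' change the last vowel to 'o'.
So gesibsaf → gesibsafal.

gesibsafal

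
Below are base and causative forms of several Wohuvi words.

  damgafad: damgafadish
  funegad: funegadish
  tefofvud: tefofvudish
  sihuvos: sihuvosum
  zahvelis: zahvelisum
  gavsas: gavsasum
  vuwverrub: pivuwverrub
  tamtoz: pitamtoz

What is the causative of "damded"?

damdedish

"damded" ends in -d. The stems ending in -d (damgafad → damgafadish, funegad → funegadish, tefofvud → tefofvudish) add -ish.
So damded → damdedish.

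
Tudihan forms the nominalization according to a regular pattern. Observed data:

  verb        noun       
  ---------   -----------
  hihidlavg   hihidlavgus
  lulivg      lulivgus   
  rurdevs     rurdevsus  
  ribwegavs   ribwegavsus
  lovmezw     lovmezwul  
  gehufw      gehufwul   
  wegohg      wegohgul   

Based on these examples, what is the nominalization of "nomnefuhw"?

hihidlavg and wegohg both end in -g yet inflect differently (hihidlavgus, wegohgul), so the final letter is not what conditions the rule; the second-to-last letter is.
"nomnefuhw" has second-to-last letter 'h'. The one such stem in the data (wegohg → wegohgul) adds -ul, so the same rule applies.
The other pattern: stems whose second-to-last letter is 'v' add -us.
So nomnefuhw → nomnefuhwul.

nomnefuhwul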